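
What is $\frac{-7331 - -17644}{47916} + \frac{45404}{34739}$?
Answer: $\frac{2533841371}{1664553924} \approx 1.5222$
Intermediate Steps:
$\frac{-7331 - -17644}{47916} + \frac{45404}{34739} = \left(-7331 + 17644\right) \frac{1}{47916} + 45404 \cdot \frac{1}{34739} = 10313 \cdot \frac{1}{47916} + \frac{45404}{34739} = \frac{10313}{47916} + \frac{45404}{34739} = \frac{2533841371}{1664553924}$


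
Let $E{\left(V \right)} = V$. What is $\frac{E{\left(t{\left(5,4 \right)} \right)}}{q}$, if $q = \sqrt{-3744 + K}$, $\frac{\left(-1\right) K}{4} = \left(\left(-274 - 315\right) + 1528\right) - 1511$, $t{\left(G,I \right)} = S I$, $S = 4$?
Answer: $- \frac{4 i \sqrt{91}}{91} \approx - 0.41931 i$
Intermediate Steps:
$t{\left(G,I \right)} = 4 I$
$K = 2288$ ($K = - 4 \left(\left(\left(-274 - 315\right) + 1528\right) - 1511\right) = - 4 \left(\left(-589 + 1528\right) - 1511\right) = - 4 \left(939 - 1511\right) = \left(-4\right) \left(-572\right) = 2288$)
$q = 4 i \sqrt{91}$ ($q = \sqrt{-3744 + 2288} = \sqrt{-1456} = 4 i \sqrt{91} \approx 38.158 i$)
$\frac{E{\left(t{\left(5,4 \right)} \right)}}{q} = \frac{4 \cdot 4}{4 i \sqrt{91}} = 16 \left(- \frac{i \sqrt{91}}{364}\right) = - \frac{4 i \sqrt{91}}{91}$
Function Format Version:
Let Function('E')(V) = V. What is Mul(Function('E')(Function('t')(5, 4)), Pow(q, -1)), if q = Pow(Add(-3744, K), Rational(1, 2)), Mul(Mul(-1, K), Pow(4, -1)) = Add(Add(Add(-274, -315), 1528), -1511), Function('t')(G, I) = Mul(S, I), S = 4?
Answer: Mul(Rational(-4, 91), I, Pow(91, Rational(1, 2))) ≈ Mul(-0.41931, I)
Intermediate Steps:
Function('t')(G, I) = Mul(4, I)
K = 2288 (K = Mul(-4, Add(Add(Add(-274, -315), 1528), -1511)) = Mul(-4, Add(Add(-589, 1528), -1511)) = Mul(-4, Add(939, -1511)) = Mul(-4, -572) = 2288)
q = Mul(4, I, Pow(91, Rational(1, 2))) (q = Pow(Add(-3744, 2288), Rational(1, 2)) = Pow(-1456, Rational(1, 2)) = Mul(4, I, Pow(91, Rational(1, 2))) ≈ Mul(38.158, I))
Mul(Function('E')(Function('t')(5, 4)), Pow(q, -1)) = Mul(Mul(4, 4), Pow(Mul(4, I, Pow(91, Rational(1, 2))), -1)) = Mul(16, Mul(Rational(-1, 364), I, Pow(91, Rational(1, 2)))) = Mul(Rational(-4, 91), I, Pow(91, Rational(1, 2)))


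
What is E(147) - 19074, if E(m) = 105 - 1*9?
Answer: -18978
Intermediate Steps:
E(m) = 96 (E(m) = 105 - 9 = 96)
E(147) - 19074 = 96 - 19074 = -18978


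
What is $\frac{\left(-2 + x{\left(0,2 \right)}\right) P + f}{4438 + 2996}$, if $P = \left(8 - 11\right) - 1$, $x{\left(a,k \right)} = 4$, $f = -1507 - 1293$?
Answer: $- \frac{156}{413} \approx -0.37772$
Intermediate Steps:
$f = -2800$
$P = -4$ ($P = -3 - 1 = -4$)
$\frac{\left(-2 + x{\left(0,2 \right)}\right) P + f}{4438 + 2996} = \frac{\left(-2 + 4\right) \left(-4\right) - 2800}{4438 + 2996} = \frac{2 \left(-4\right) - 2800}{7434} = \left(-8 - 2800\right) \frac{1}{7434} = \left(-2808\right) \frac{1}{7434} = - \frac{156}{413}$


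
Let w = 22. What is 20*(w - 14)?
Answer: 160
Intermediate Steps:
20*(w - 14) = 20*(22 - 14) = 20*8 = 160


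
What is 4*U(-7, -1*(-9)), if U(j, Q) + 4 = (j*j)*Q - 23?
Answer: 1656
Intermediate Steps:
U(j, Q) = -27 + Q*j**2 (U(j, Q) = -4 + ((j*j)*Q - 23) = -4 + (j**2*Q - 23) = -4 + (Q*j**2 - 23) = -4 + (-23 + Q*j**2) = -27 + Q*j**2)
4*U(-7, -1*(-9)) = 4*(-27 - 1*(-9)*(-7)**2) = 4*(-27 + 9*49) = 4*(-27 + 441) = 4*414 = 1656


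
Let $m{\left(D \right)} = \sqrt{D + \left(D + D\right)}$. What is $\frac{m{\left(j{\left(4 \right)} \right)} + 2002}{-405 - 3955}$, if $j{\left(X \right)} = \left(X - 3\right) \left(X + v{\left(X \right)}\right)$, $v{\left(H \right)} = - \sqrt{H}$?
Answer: $- \frac{1001}{2180} - \frac{\sqrt{6}}{4360} \approx -0.45974$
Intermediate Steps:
$j{\left(X \right)} = \left(-3 + X\right) \left(X - \sqrt{X}\right)$ ($j{\left(X \right)} = \left(X - 3\right) \left(X - \sqrt{X}\right) = \left(-3 + X\right) \left(X - \sqrt{X}\right)$)
$m{\left(D \right)} = \sqrt{3} \sqrt{D}$ ($m{\left(D \right)} = \sqrt{D + 2 D} = \sqrt{3 D} = \sqrt{3} \sqrt{D}$)
$\frac{m{\left(j{\left(4 \right)} \right)} + 2002}{-405 - 3955} = \frac{\sqrt{3} \sqrt{4^{2} - 4^{\frac{3}{2}} - 12 + 3 \sqrt{4}} + 2002}{-405 - 3955} = \frac{\sqrt{3} \sqrt{16 - 8 - 12 + 3 \cdot 2} + 2002}{-4360} = \left(\sqrt{3} \sqrt{16 - 8 - 12 + 6} + 2002\right) \left(- \frac{1}{4360}\right) = \left(\sqrt{3} \sqrt{2} + 2002\right) \left(- \frac{1}{4360}\right) = \left(\sqrt{6} + 2002\right) \left(- \frac{1}{4360}\right) = \left(2002 + \sqrt{6}\right) \left(- \frac{1}{4360}\right) = - \frac{1001}{2180} - \frac{\sqrt{6}}{4360}$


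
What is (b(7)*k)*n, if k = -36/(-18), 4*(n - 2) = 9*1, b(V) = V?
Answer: 119/2 ≈ 59.500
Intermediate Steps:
n = 17/4 (n = 2 + (9*1)/4 = 2 + (¼)*9 = 2 + 9/4 = 17/4 ≈ 4.2500)
k = 2 (k = -36*(-1/18) = 2)
(b(7)*k)*n = (7*2)*(17/4) = 14*(17/4) = 119/2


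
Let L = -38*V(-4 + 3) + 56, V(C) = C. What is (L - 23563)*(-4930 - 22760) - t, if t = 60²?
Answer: 649853010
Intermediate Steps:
t = 3600
L = 94 (L = -38*(-4 + 3) + 56 = -38*(-1) + 56 = 38 + 56 = 94)
(L - 23563)*(-4930 - 22760) - t = (94 - 23563)*(-4930 - 22760) - 1*3600 = -23469*(-27690) - 3600 = 649856610 - 3600 = 649853010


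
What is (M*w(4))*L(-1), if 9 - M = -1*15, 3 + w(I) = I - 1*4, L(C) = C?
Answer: 72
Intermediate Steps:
w(I) = -7 + I (w(I) = -3 + (I - 1*4) = -3 + (I - 4) = -3 + (-4 + I) = -7 + I)
M = 24 (M = 9 - (-1)*15 = 9 - 1*(-15) = 9 + 15 = 24)
(M*w(4))*L(-1) = (24*(-7 + 4))*(-1) = (24*(-3))*(-1) = -72*(-1) = 72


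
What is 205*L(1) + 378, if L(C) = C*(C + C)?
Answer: 788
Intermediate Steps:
L(C) = 2*C² (L(C) = C*(2*C) = 2*C²)
205*L(1) + 378 = 205*(2*1²) + 378 = 205*(2*1) + 378 = 205*2 + 378 = 410 + 378 = 788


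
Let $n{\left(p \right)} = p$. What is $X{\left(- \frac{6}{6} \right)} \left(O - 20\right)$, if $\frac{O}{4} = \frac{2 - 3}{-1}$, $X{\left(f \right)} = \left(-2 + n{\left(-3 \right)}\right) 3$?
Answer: $240$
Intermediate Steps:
$X{\left(f \right)} = -15$ ($X{\left(f \right)} = \left(-2 - 3\right) 3 = \left(-5\right) 3 = -15$)
$O = 4$ ($O = 4 \frac{2 - 3}{-1} = 4 \left(\left(-1\right) \left(-1\right)\right) = 4 \cdot 1 = 4$)
$X{\left(- \frac{6}{6} \right)} \left(O - 20\right) = - 15 \left(4 - 20\right) = \left(-15\right) \left(-16\right) = 240$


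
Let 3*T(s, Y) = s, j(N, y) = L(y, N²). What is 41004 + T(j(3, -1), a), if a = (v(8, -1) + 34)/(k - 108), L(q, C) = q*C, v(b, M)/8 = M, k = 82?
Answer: 41001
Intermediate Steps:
v(b, M) = 8*M
L(q, C) = C*q
j(N, y) = y*N² (j(N, y) = N²*y = y*N²)
a = -1 (a = (8*(-1) + 34)/(82 - 108) = (-8 + 34)/(-26) = 26*(-1/26) = -1)
T(s, Y) = s/3
41004 + T(j(3, -1), a) = 41004 + (-1*3²)/3 = 41004 + (-1*9)/3 = 41004 + (⅓)*(-9) = 41004 - 3 = 41001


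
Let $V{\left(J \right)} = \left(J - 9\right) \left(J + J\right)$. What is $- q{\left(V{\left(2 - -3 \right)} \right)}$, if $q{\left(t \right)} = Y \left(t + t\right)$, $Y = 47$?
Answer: $3760$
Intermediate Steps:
$V{\left(J \right)} = 2 J \left(-9 + J\right)$ ($V{\left(J \right)} = \left(-9 + J\right) 2 J = 2 J \left(-9 + J\right)$)
$q{\left(t \right)} = 94 t$ ($q{\left(t \right)} = 47 \left(t + t\right) = 47 \cdot 2 t = 94 t$)
$- q{\left(V{\left(2 - -3 \right)} \right)} = - 94 \cdot 2 \left(2 - -3\right) \left(-9 + \left(2 - -3\right)\right) = - 94 \cdot 2 \left(2 + 3\right) \left(-9 + \left(2 + 3\right)\right) = - 94 \cdot 2 \cdot 5 \left(-9 + 5\right) = - 94 \cdot 2 \cdot 5 \left(-4\right) = - 94 \left(-40\right) = \left(-1\right) \left(-3760\right) = 3760$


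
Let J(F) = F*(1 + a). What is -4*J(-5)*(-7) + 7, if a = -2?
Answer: 147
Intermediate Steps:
J(F) = -F (J(F) = F*(1 - 2) = F*(-1) = -F)
-4*J(-5)*(-7) + 7 = -(-4)*(-5)*(-7) + 7 = -4*5*(-7) + 7 = -20*(-7) + 7 = 140 + 7 = 147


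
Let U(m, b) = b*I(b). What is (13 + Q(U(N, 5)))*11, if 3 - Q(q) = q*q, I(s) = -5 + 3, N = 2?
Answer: -924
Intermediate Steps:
I(s) = -2
U(m, b) = -2*b (U(m, b) = b*(-2) = -2*b)
Q(q) = 3 - q² (Q(q) = 3 - q*q = 3 - q²)
(13 + Q(U(N, 5)))*11 = (13 + (3 - (-2*5)²))*11 = (13 + (3 - 1*(-10)²))*11 = (13 + (3 - 1*100))*11 = (13 + (3 - 100))*11 = (13 - 97)*11 = -84*11 = -924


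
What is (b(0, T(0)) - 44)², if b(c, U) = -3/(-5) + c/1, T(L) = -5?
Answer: 47089/25 ≈ 1883.6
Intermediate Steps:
b(c, U) = ⅗ + c (b(c, U) = -3*(-⅕) + c*1 = ⅗ + c)
(b(0, T(0)) - 44)² = ((⅗ + 0) - 44)² = (⅗ - 44)² = (-217/5)² = 47089/25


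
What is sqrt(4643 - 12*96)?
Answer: sqrt(3491) ≈ 59.085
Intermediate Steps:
sqrt(4643 - 12*96) = sqrt(4643 - 1152) = sqrt(3491)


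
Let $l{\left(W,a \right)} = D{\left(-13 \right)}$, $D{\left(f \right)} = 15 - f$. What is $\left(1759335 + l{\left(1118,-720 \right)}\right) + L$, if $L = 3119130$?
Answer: $4878493$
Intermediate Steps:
$l{\left(W,a \right)} = 28$ ($l{\left(W,a \right)} = 15 - -13 = 15 + 13 = 28$)
$\left(1759335 + l{\left(1118,-720 \right)}\right) + L = \left(1759335 + 28\right) + 3119130 = 1759363 + 3119130 = 4878493$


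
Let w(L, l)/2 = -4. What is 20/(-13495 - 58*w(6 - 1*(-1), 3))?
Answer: -20/13031 ≈ -0.0015348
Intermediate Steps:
w(L, l) = -8 (w(L, l) = 2*(-4) = -8)
20/(-13495 - 58*w(6 - 1*(-1), 3)) = 20/(-13495 - 58*(-8)) = 20/(-13495 + 464) = 20/(-13031) = 20*(-1/13031) = -20/13031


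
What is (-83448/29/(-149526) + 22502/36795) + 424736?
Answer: 1254958829890762/2954675295 ≈ 4.2474e+5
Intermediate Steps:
(-83448/29/(-149526) + 22502/36795) + 424736 = (-83448/29*(-1/149526) + 22502*(1/36795)) + 424736 = (-4392*19/29*(-1/149526) + 22502/36795) + 424736 = (-83448/29*(-1/149526) + 22502/36795) + 424736 = (4636/240903 + 22502/36795) + 424736 = 1863793642/2954675295 + 424736 = 1254958829890762/2954675295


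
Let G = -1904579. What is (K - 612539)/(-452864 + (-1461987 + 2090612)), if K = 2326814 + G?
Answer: -190304/175761 ≈ -1.0827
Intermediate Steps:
K = 422235 (K = 2326814 - 1904579 = 422235)
(K - 612539)/(-452864 + (-1461987 + 2090612)) = (422235 - 612539)/(-452864 + (-1461987 + 2090612)) = -190304/(-452864 + 628625) = -190304/175761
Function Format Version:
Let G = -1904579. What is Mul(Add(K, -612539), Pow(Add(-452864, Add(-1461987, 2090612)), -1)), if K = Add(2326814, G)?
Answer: Rational(-190304, 175761) ≈ -1.0827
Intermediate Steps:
K = 422235 (K = Add(2326814, -1904579) = 422235)
Mul(Add(K, -612539), Pow(Add(-452864, Add(-1461987, 2090612)), -1)) = Mul(Add(422235, -612539), Pow(Add(-452864, Add(-1461987, 2090612)), -1)) = Mul(-190304, Pow(Add(-452864, 628625), -1)) = Mul(-190304, Pow(175761, -1)) = Mul(-190304, Rational(1, 175761)) = Rational(-190304, 175761)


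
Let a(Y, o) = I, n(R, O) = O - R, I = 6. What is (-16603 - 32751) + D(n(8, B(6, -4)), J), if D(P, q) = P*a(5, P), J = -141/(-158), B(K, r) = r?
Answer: -49426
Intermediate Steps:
a(Y, o) = 6
J = 141/158 (J = -141*(-1)/158 = -1*(-141/158) = 141/158 ≈ 0.89240)
D(P, q) = 6*P (D(P, q) = P*6 = 6*P)
(-16603 - 32751) + D(n(8, B(6, -4)), J) = (-16603 - 32751) + 6*(-4 - 1*8) = -49354 + 6*(-4 - 8) = -49354 + 6*(-12) = -49354 - 72 = -49426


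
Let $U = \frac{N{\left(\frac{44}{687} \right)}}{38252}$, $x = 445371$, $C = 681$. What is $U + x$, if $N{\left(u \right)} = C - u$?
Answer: $\frac{11703960202807}{26279124} \approx 4.4537 \cdot 10^{5}$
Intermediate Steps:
$N{\left(u \right)} = 681 - u$
$U = \frac{467803}{26279124}$ ($U = \frac{681 - \frac{44}{687}}{38252} = \left(681 - 44 \cdot \frac{1}{687}\right) \frac{1}{38252} = \left(681 - \frac{44}{687}\right) \frac{1}{38252} = \frac{467803}{687} \cdot \frac{1}{38252} = \frac{467803}{26279124} \approx 0.017801$)
$U + x = \frac{467803}{26279124} + 445371 = \frac{11703960202807}{26279124}$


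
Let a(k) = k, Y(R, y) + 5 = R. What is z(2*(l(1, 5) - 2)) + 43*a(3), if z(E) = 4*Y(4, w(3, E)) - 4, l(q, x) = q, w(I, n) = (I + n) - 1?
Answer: 121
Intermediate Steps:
w(I, n) = -1 + I + n
Y(R, y) = -5 + R
z(E) = -8 (z(E) = 4*(-5 + 4) - 4 = 4*(-1) - 4 = -4 - 4 = -8)
z(2*(l(1, 5) - 2)) + 43*a(3) = -8 + 43*3 = -8 + 129 = 121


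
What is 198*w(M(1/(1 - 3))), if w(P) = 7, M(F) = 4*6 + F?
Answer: 1386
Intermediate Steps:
M(F) = 24 + F
198*w(M(1/(1 - 3))) = 198*7 = 1386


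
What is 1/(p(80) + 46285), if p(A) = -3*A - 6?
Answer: 1/46039 ≈ 2.1721e-5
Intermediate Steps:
p(A) = -6 - 3*A
1/(p(80) + 46285) = 1/((-6 - 3*80) + 46285) = 1/((-6 - 240) + 46285) = 1/(-246 + 46285) = 1/46039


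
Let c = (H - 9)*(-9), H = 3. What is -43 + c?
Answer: 11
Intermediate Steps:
c = 54 (c = (3 - 9)*(-9) = -6*(-9) = 54)
-43 + c = -43 + 54 = 11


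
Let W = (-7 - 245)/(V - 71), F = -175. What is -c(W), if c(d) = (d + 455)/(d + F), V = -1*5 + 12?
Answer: 1049/391 ≈ 2.6829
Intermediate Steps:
V = 7 (V = -5 + 12 = 7)
W = 63/16 (W = (-7 - 245)/(7 - 71) = -252/(-64) = -252*(-1/64) = 63/16 ≈ 3.9375)
c(d) = (455 + d)/(-175 + d) (c(d) = (d + 455)/(d - 175) = (455 + d)/(-175 + d))
-c(W) = -(455 + 63/16)/(-175 + 63/16) = -7343/((-2737/16)*16) = -(-16)*7343/(2737*16) = -1*(-1049/391) = 1049/391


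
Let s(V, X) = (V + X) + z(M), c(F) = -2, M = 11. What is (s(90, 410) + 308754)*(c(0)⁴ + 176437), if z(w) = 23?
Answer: 54572854481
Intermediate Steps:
s(V, X) = 23 + V + X (s(V, X) = (V + X) + 23 = 23 + V + X)
(s(90, 410) + 308754)*(c(0)⁴ + 176437) = ((23 + 90 + 410) + 308754)*((-2)⁴ + 176437) = (523 + 308754)*(16 + 176437) = 309277*176453 = 54572854481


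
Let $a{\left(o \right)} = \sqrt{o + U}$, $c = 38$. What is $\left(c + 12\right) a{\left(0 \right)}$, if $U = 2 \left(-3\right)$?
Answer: $50 i \sqrt{6} \approx 122.47 i$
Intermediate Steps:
$U = -6$
$a{\left(o \right)} = \sqrt{-6 + o}$ ($a{\left(o \right)} = \sqrt{o - 6} = \sqrt{-6 + o}$)
$\left(c + 12\right) a{\left(0 \right)} = \left(38 + 12\right) \sqrt{-6 + 0} = 50 \sqrt{-6} = 50 i \sqrt{6}$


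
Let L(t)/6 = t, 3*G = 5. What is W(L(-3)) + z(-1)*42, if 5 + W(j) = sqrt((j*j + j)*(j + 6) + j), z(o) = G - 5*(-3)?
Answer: 695 + 3*I*sqrt(410) ≈ 695.0 + 60.745*I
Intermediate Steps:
G = 5/3 (G = (1/3)*5 = 5/3 ≈ 1.6667)
L(t) = 6*t
z(o) = 50/3 (z(o) = 5/3 - 5*(-3) = 5/3 + 15 = 50/3)
W(j) = -5 + sqrt(j + (6 + j)*(j + j**2)) (W(j) = -5 + sqrt((j*j + j)*(j + 6) + j) = -5 + sqrt((j**2 + j)*(6 + j) + j) = -5 + sqrt((j + j**2)*(6 + j) + j) = -5 + sqrt((6 + j)*(j + j**2) + j) = -5 + sqrt(j + (6 + j)*(j + j**2)))
W(L(-3)) + z(-1)*42 = (-5 + sqrt((6*(-3))*(7 + (6*(-3))**2 + 7*(6*(-3))))) + (50/3)*42 = (-5 + sqrt(-18*(7 + (-18)**2 + 7*(-18)))) + 700 = (-5 + sqrt(-18*(7 + 324 - 126))) + 700 = (-5 + sqrt(-18*205)) + 700 = (-5 + sqrt(-3690)) + 700 = (-5 + 3*I*sqrt(410)) + 700 = 695 + 3*I*sqrt(410)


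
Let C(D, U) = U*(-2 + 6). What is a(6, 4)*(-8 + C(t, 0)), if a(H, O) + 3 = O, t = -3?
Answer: -8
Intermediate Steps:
C(D, U) = 4*U (C(D, U) = U*4 = 4*U)
a(H, O) = -3 + O
a(6, 4)*(-8 + C(t, 0)) = (-3 + 4)*(-8 + 4*0) = 1*(-8 + 0) = 1*(-8) = -8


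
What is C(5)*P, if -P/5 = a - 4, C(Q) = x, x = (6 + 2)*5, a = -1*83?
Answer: 17400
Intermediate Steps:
a = -83
x = 40 (x = 8*5 = 40)
C(Q) = 40
P = 435 (P = -5*(-83 - 4) = -5*(-87) = 435)
C(5)*P = 40*435 = 17400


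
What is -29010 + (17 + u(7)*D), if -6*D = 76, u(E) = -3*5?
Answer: -28803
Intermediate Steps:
u(E) = -15
D = -38/3 (D = -⅙*76 = -38/3 ≈ -12.667)
-29010 + (17 + u(7)*D) = -29010 + (17 - 15*(-38/3)) = -29010 + (17 + 190) = -29010 + 207 = -28803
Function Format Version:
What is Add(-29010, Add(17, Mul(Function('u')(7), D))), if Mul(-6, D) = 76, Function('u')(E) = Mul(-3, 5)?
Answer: -28803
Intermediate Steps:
Function('u')(E) = -15
D = Rational(-38, 3) (D = Mul(Rational(-1, 6), 76) = Rational(-38, 3) ≈ -12.667)
Add(-29010, Add(17, Mul(Function('u')(7), D))) = Add(-29010, Add(17, Mul(-15, Rational(-38, 3)))) = Add(-29010, Add(17, 190)) = Add(-29010, 207) = -28803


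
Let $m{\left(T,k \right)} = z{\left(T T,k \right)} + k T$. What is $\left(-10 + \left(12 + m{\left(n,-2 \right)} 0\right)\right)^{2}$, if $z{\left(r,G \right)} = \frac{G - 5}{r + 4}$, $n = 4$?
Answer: $4$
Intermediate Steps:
$z{\left(r,G \right)} = \frac{-5 + G}{4 + r}$
$m{\left(T,k \right)} = T k + \frac{-5 + k}{4 + T^{2}}$ ($m{\left(T,k \right)} = \frac{-5 + k}{4 + T T} + k T = \frac{-5 + k}{4 + T^{2}} + T k = T k + \frac{-5 + k}{4 + T^{2}}$)
$\left(-10 + \left(12 + m{\left(n,-2 \right)} 0\right)\right)^{2} = \left(-10 + \left(12 + \frac{-5 - 2 + 4 \left(-2\right) \left(4 + 4^{2}\right)}{4 + 4^{2}} \cdot 0\right)\right)^{2} = \left(-10 + \left(12 + \frac{-5 - 2 + 4 \left(-2\right) \left(4 + 16\right)}{4 + 16} \cdot 0\right)\right)^{2} = \left(-10 + \left(12 + \frac{-5 - 2 + 4 \left(-2\right) 20}{20} \cdot 0\right)\right)^{2} = \left(-10 + \left(12 + \frac{-5 - 2 - 160}{20} \cdot 0\right)\right)^{2} = \left(-10 + \left(12 + \frac{1}{20} \left(-167\right) 0\right)\right)^{2} = \left(-10 + \left(12 - 0\right)\right)^{2} = \left(-10 + \left(12 + 0\right)\right)^{2} = \left(-10 + 12\right)^{2} = 2^{2} = 4$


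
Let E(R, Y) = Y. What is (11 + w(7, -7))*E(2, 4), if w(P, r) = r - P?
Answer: -12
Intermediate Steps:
(11 + w(7, -7))*E(2, 4) = (11 + (-7 - 1*7))*4 = (11 + (-7 - 7))*4 = (11 - 14)*4 = -3*4 = -12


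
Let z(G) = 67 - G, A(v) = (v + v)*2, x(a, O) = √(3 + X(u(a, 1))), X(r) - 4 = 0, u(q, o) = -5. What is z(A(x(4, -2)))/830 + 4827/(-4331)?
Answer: -3716233/3594730 - 2*√7/415 ≈ -1.0466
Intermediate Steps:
X(r) = 4 (X(r) = 4 + 0 = 4)
x(a, O) = √7 (x(a, O) = √(3 + 4) = √7)
A(v) = 4*v (A(v) = (2*v)*2 = 4*v)
z(A(x(4, -2)))/830 + 4827/(-4331) = (67 - 4*√7)/830 + 4827/(-4331) = (67 - 4*√7)*(1/830) + 4827*(-1/4331) = (67/830 - 2*√7/415) - 4827/4331 = -3716233/3594730 - 2*√7/415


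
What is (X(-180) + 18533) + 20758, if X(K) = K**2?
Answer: 71691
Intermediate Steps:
(X(-180) + 18533) + 20758 = ((-180)**2 + 18533) + 20758 = (32400 + 18533) + 20758 = 50933 + 20758 = 71691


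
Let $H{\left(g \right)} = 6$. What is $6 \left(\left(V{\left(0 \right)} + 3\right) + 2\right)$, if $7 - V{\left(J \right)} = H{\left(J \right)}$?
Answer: $36$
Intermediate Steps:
$V{\left(J \right)} = 1$ ($V{\left(J \right)} = 7 - 6 = 1$)
$6 \left(\left(V{\left(0 \right)} + 3\right) + 2\right) = 6 \left(\left(1 + 3\right) + 2\right) = 6 \left(4 + 2\right) = 6 \cdot 6 = 36$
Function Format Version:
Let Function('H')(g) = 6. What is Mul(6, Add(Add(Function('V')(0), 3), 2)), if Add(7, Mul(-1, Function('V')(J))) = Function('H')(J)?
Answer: 36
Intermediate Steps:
Function('V')(J) = 1 (Function('V')(J) = Add(7, Mul(-1, 6)) = Add(7, -6) = 1)
Mul(6, Add(Add(Function('V')(0), 3), 2)) = Mul(6, Add(Add(1, 3), 2)) = Mul(6, Add(4, 2)) = Mul(6, 6) = 36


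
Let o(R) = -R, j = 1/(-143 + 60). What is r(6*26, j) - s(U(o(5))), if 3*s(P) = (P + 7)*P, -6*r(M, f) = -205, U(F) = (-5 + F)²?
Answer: -7065/2 ≈ -3532.5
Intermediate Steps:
j = -1/83 (j = 1/(-83) = -1/83 ≈ -0.012048)
r(M, f) = 205/6 (r(M, f) = -⅙*(-205) = 205/6)
s(P) = P*(7 + P)/3 (s(P) = ((P + 7)*P)/3 = ((7 + P)*P)/3 = (P*(7 + P))/3 = P*(7 + P)/3)
r(6*26, j) - s(U(o(5))) = 205/6 - (-5 - 1*5)²*(7 + (-5 - 1*5)²)/3 = 205/6 - (-5 - 5)²*(7 + (-5 - 5)²)/3 = 205/6 - (-10)²*(7 + (-10)²)/3 = 205/6 - 100*(7 + 100)/3 = 205/6 - 100*107/3 = 205/6 - 1*10700/3 = 205/6 - 10700/3 = -7065/2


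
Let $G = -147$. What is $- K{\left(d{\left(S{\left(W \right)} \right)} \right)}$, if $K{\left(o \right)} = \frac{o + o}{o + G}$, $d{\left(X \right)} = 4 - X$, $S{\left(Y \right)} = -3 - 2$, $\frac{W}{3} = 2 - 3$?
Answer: $\frac{3}{23} \approx 0.13043$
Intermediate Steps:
$W = -3$ ($W = 3 \left(2 - 3\right) = 3 \left(-1\right) = -3$)
$S{\left(Y \right)} = -5$ ($S{\left(Y \right)} = -3 - 2 = -5$)
$K{\left(o \right)} = \frac{2 o}{-147 + o}$ ($K{\left(o \right)} = \frac{o + o}{o - 147} = \frac{2 o}{-147 + o}$)
$- K{\left(d{\left(S{\left(W \right)} \right)} \right)} = - \frac{2 \left(4 - -5\right)}{-147 + \left(4 - -5\right)} = - \frac{2 \left(4 + 5\right)}{-147 + \left(4 + 5\right)} = - \frac{2 \cdot 9}{-147 + 9} = - \frac{2 \cdot 9}{-138} = - \frac{2 \cdot 9 \left(-1\right)}{138} = \left(-1\right) \left(- \frac{3}{23}\right) = \frac{3}{23}$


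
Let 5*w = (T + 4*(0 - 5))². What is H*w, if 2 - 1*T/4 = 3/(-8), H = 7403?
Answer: 3264723/20 ≈ 1.6324e+5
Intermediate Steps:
T = 19/2 (T = 8 - 12/(-8) = 8 - 12*(-1)/8 = 8 - 4*(-3/8) = 8 + 3/2 = 19/2 ≈ 9.5000)
w = 441/20 (w = (19/2 + 4*(0 - 5))²/5 = (19/2 + 4*(-5))²/5 = (19/2 - 20)²/5 = (-21/2)²/5 = (⅕)*(441/4) = 441/20 ≈ 22.050)
H*w = 7403*(441/20) = 3264723/20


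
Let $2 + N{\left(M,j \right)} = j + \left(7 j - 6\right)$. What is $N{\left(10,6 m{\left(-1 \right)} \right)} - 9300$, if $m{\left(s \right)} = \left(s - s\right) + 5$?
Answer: $-9068$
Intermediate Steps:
$m{\left(s \right)} = 5$ ($m{\left(s \right)} = 0 + 5 = 5$)
$N{\left(M,j \right)} = -8 + 8 j$ ($N{\left(M,j \right)} = -2 + \left(j + \left(7 j - 6\right)\right) = -2 + \left(j + \left(-6 + 7 j\right)\right) = -2 + \left(-6 + 8 j\right) = -8 + 8 j$)
$N{\left(10,6 m{\left(-1 \right)} \right)} - 9300 = \left(-8 + 8 \cdot 6 \cdot 5\right) - 9300 = \left(-8 + 8 \cdot 30\right) - 9300 = \left(-8 + 240\right) - 9300 = 232 - 9300 = -9068$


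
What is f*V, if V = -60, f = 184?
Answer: -11040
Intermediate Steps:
f*V = 184*(-60) = -11040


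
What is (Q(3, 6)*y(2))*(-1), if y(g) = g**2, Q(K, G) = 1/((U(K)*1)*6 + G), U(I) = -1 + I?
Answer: -2/9 ≈ -0.22222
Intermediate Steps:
Q(K, G) = 1/(-6 + G + 6*K) (Q(K, G) = 1/(((-1 + K)*1)*6 + G) = 1/((-1 + K)*6 + G) = 1/((-6 + 6*K) + G) = 1/(-6 + G + 6*K))
(Q(3, 6)*y(2))*(-1) = (2**2/(-6 + 6 + 6*3))*(-1) = (4/(-6 + 6 + 18))*(-1) = (4/18)*(-1) = ((1/18)*4)*(-1) = (2/9)*(-1) = -2/9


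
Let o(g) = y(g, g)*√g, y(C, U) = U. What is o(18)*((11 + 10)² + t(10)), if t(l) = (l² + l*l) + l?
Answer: 35154*√2 ≈ 49715.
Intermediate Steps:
t(l) = l + 2*l² (t(l) = (l² + l²) + l = 2*l² + l = l + 2*l²)
o(g) = g^(3/2) (o(g) = g*√g = g^(3/2))
o(18)*((11 + 10)² + t(10)) = 18^(3/2)*((11 + 10)² + 10*(1 + 2*10)) = (54*√2)*(21² + 10*(1 + 20)) = (54*√2)*(441 + 10*21) = (54*√2)*(441 + 210) = (54*√2)*651 = 35154*√2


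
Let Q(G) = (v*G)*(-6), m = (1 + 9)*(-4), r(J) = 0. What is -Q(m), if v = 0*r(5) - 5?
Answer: 1200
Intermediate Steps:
v = -5 (v = 0*0 - 5 = 0 - 5 = -5)
m = -40 (m = 10*(-4) = -40)
Q(G) = 30*G (Q(G) = -5*G*(-6) = 30*G)
-Q(m) = -30*(-40) = -1*(-1200) = 1200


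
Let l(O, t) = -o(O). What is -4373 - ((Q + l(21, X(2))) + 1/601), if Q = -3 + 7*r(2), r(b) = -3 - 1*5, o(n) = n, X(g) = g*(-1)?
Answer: -2580094/601 ≈ -4293.0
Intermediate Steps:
X(g) = -g
r(b) = -8 (r(b) = -3 - 5 = -8)
l(O, t) = -O
Q = -59 (Q = -3 + 7*(-8) = -3 - 56 = -59)
-4373 - ((Q + l(21, X(2))) + 1/601) = -4373 - ((-59 - 1*21) + 1/601) = -4373 - ((-59 - 21) + 1/601) = -4373 - (-80 + 1/601) = -4373 - 1*(-48079/601) = -4373 + 48079/601 = -2580094/601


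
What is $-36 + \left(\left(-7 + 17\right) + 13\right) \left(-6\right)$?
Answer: $-174$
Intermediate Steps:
$-36 + \left(\left(-7 + 17\right) + 13\right) \left(-6\right) = -36 + \left(10 + 13\right) \left(-6\right) = -36 + 23 \left(-6\right) = -36 - 138 = -174$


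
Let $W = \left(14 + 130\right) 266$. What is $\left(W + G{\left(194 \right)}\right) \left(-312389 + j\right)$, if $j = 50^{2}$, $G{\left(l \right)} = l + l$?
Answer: $-11990225188$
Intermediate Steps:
$G{\left(l \right)} = 2 l$
$j = 2500$
$W = 38304$ ($W = 144 \cdot 266 = 38304$)
$\left(W + G{\left(194 \right)}\right) \left(-312389 + j\right) = \left(38304 + 2 \cdot 194\right) \left(-312389 + 2500\right) = \left(38304 + 388\right) \left(-309889\right) = 38692 \left(-309889\right) = -11990225188$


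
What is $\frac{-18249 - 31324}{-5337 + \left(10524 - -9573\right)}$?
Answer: $- \frac{49573}{14760} \approx -3.3586$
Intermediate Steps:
$\frac{-18249 - 31324}{-5337 + \left(10524 - -9573\right)} = - \frac{49573}{-5337 + \left(10524 + 9573\right)} = - \frac{49573}{-5337 + 20097} = - \frac{49573}{14760}$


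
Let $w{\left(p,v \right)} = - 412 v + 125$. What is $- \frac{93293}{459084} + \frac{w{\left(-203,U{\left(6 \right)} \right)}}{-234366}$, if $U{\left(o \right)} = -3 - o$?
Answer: $- \frac{19589035}{89215324} \approx -0.21957$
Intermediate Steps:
$w{\left(p,v \right)} = 125 - 412 v$
$- \frac{93293}{459084} + \frac{w{\left(-203,U{\left(6 \right)} \right)}}{-234366} = - \frac{93293}{459084} + \frac{125 - 412 \left(-3 - 6\right)}{-234366} = \left(-93293\right) \frac{1}{459084} + \left(125 - 412 \left(-3 - 6\right)\right) \left(- \frac{1}{234366}\right) = - \frac{93293}{459084} + \left(125 - -3708\right) \left(- \frac{1}{234366}\right) = - \frac{93293}{459084} + \left(125 + 3708\right) \left(- \frac{1}{234366}\right) = - \frac{93293}{459084} + 3833 \left(- \frac{1}{234366}\right) = - \frac{93293}{459084} - \frac{3833}{234366} = - \frac{19589035}{89215324}$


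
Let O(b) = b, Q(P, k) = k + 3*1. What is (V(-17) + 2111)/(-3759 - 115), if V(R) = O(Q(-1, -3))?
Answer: -2111/3874 ≈ -0.54492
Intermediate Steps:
Q(P, k) = 3 + k (Q(P, k) = k + 3 = 3 + k)
V(R) = 0 (V(R) = 3 - 3 = 0)
(V(-17) + 2111)/(-3759 - 115) = (0 + 2111)/(-3759 - 115) = 2111/(-3874) = 2111*(-1/3874) = -2111/3874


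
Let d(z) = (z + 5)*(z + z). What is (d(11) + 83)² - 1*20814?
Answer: 168411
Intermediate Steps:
d(z) = 2*z*(5 + z) (d(z) = (5 + z)*(2*z) = 2*z*(5 + z))
(d(11) + 83)² - 1*20814 = (2*11*(5 + 11) + 83)² - 1*20814 = (2*11*16 + 83)² - 20814 = (352 + 83)² - 20814 = 435² - 20814 = 189225 - 20814 = 168411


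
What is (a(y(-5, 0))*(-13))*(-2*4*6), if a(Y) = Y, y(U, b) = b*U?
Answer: 0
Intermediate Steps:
y(U, b) = U*b
(a(y(-5, 0))*(-13))*(-2*4*6) = (-5*0*(-13))*(-2*4*6) = (0*(-13))*(-8*6) = 0*(-48) = 0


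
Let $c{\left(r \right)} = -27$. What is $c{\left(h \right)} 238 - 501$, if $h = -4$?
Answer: $-6927$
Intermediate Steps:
$c{\left(h \right)} 238 - 501 = \left(-27\right) 238 - 501 = -6426 - 501 = -6927$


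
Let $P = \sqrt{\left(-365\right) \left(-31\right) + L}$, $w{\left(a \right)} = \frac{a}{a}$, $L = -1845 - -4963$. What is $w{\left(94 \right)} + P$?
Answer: $1 + \sqrt{14433} \approx 121.14$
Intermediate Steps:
$L = 3118$ ($L = -1845 + 4963 = 3118$)
$w{\left(a \right)} = 1$
$P = \sqrt{14433}$ ($P = \sqrt{\left(-365\right) \left(-31\right) + 3118} = \sqrt{11315 + 3118} = \sqrt{14433} \approx 120.14$)
$w{\left(94 \right)} + P = 1 + \sqrt{14433}$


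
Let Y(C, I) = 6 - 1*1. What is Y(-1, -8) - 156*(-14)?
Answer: 2189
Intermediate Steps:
Y(C, I) = 5 (Y(C, I) = 6 - 1 = 5)
Y(-1, -8) - 156*(-14) = 5 - 156*(-14) = 5 + 2184 = 2189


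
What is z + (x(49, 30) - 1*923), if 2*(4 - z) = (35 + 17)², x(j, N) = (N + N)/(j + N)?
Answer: -179349/79 ≈ -2270.2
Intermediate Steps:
x(j, N) = 2*N/(N + j) (x(j, N) = (2*N)/(N + j) = 2*N/(N + j))
z = -1348 (z = 4 - (35 + 17)²/2 = 4 - ½*52² = 4 - ½*2704 = 4 - 1352 = -1348)
z + (x(49, 30) - 1*923) = -1348 + (2*30/(30 + 49) - 1*923) = -1348 + (2*30/79 - 923) = -1348 + (2*30*(1/79) - 923) = -1348 + (60/79 - 923) = -1348 - 72857/79 = -179349/79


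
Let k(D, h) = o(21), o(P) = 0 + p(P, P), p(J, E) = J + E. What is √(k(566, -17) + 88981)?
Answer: √89023 ≈ 298.37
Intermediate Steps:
p(J, E) = E + J
o(P) = 2*P (o(P) = 0 + (P + P) = 0 + 2*P = 2*P)
k(D, h) = 42 (k(D, h) = 2*21 = 42)
√(k(566, -17) + 88981) = √(42 + 88981) = √89023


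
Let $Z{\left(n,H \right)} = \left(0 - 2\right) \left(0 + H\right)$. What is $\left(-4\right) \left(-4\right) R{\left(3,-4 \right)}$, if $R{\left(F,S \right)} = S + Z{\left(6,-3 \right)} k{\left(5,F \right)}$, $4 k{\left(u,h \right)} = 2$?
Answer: $-16$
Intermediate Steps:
$Z{\left(n,H \right)} = - 2 H$
$k{\left(u,h \right)} = \frac{1}{2}$ ($k{\left(u,h \right)} = \frac{1}{4} \cdot 2 = \frac{1}{2}$)
$R{\left(F,S \right)} = 3 + S$ ($R{\left(F,S \right)} = S + \left(-2\right) \left(-3\right) \frac{1}{2} = S + 6 \cdot \frac{1}{2} = S + 3 = 3 + S$)
$\left(-4\right) \left(-4\right) R{\left(3,-4 \right)} = \left(-4\right) \left(-4\right) \left(3 - 4\right) = 16 \left(-1\right) = -16$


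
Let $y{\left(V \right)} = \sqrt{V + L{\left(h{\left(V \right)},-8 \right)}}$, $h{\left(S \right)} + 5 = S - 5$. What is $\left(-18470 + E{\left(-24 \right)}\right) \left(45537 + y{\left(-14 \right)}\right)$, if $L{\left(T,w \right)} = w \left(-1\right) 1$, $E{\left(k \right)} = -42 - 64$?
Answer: $-845895312 - 18576 i \sqrt{6} \approx -8.459 \cdot 10^{8} - 45502.0 i$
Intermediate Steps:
$E{\left(k \right)} = -106$ ($E{\left(k \right)} = -42 - 64 = -106$)
$h{\left(S \right)} = -10 + S$ ($h{\left(S \right)} = -5 + \left(S - 5\right) = -5 + \left(-5 + S\right) = -10 + S$)
$L{\left(T,w \right)} = - w$ ($L{\left(T,w \right)} = - w 1 = - w$)
$y{\left(V \right)} = \sqrt{8 + V}$ ($y{\left(V \right)} = \sqrt{V - -8} = \sqrt{V + 8} = \sqrt{8 + V}$)
$\left(-18470 + E{\left(-24 \right)}\right) \left(45537 + y{\left(-14 \right)}\right) = \left(-18470 - 106\right) \left(45537 + \sqrt{8 - 14}\right) = - 18576 \left(45537 + \sqrt{-6}\right) = - 18576 \left(45537 + i \sqrt{6}\right) = -845895312 - 18576 i \sqrt{6}$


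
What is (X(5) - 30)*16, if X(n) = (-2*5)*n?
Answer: -1280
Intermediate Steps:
X(n) = -10*n
(X(5) - 30)*16 = (-10*5 - 30)*16 = (-50 - 30)*16 = -80*16 = -1280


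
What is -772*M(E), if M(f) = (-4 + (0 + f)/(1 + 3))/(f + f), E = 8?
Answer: 193/2 ≈ 96.500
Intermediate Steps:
M(f) = (-4 + f/4)/(2*f) (M(f) = (-4 + f/4)/((2*f)) = (-4 + f*(¼))*(1/(2*f)) = (-4 + f/4)*(1/(2*f)) = (-4 + f/4)/(2*f))
-772*M(E) = -193*(-16 + 8)/(2*8) = -193*(-8)/(2*8) = -772*(-⅛) = 193/2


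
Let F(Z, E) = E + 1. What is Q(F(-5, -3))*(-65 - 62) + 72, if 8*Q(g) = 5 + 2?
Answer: -313/8 ≈ -39.125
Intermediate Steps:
F(Z, E) = 1 + E
Q(g) = 7/8 (Q(g) = (5 + 2)/8 = (1/8)*7 = 7/8)
Q(F(-5, -3))*(-65 - 62) + 72 = 7*(-65 - 62)/8 + 72 = (7/8)*(-127) + 72 = -889/8 + 72 = -313/8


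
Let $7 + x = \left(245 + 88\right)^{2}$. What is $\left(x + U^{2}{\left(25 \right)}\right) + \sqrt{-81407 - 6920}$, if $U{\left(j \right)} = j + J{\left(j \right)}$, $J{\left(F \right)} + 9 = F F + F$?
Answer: $554438 + i \sqrt{88327} \approx 5.5444 \cdot 10^{5} + 297.2 i$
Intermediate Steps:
$J{\left(F \right)} = -9 + F + F^{2}$ ($J{\left(F \right)} = -9 + \left(F F + F\right) = -9 + \left(F^{2} + F\right) = -9 + \left(F + F^{2}\right) = -9 + F + F^{2}$)
$U{\left(j \right)} = -9 + j^{2} + 2 j$ ($U{\left(j \right)} = j + \left(-9 + j + j^{2}\right) = -9 + j^{2} + 2 j$)
$x = 110882$ ($x = -7 + \left(245 + 88\right)^{2} = -7 + 333^{2} = -7 + 110889 = 110882$)
$\left(x + U^{2}{\left(25 \right)}\right) + \sqrt{-81407 - 6920} = \left(110882 + \left(-9 + 25^{2} + 2 \cdot 25\right)^{2}\right) + \sqrt{-81407 - 6920} = \left(110882 + \left(-9 + 625 + 50\right)^{2}\right) + \sqrt{-88327} = \left(110882 + 666^{2}\right) + i \sqrt{88327} = \left(110882 + 443556\right) + i \sqrt{88327} = 554438 + i \sqrt{88327}$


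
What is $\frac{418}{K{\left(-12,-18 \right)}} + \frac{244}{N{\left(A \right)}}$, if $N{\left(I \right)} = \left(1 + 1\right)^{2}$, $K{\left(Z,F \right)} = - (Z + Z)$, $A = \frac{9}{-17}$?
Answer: $\frac{941}{12} \approx 78.417$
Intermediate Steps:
$A = - \frac{9}{17}$ ($A = 9 \left(- \frac{1}{17}\right) = - \frac{9}{17} \approx -0.52941$)
$K{\left(Z,F \right)} = - 2 Z$
$N{\left(I \right)} = 4$ ($N{\left(I \right)} = 2^{2} = 4$)
$\frac{418}{K{\left(-12,-18 \right)}} + \frac{244}{N{\left(A \right)}} = \frac{418}{\left(-2\right) \left(-12\right)} + \frac{244}{4} = \frac{418}{24} + 244 \cdot \frac{1}{4} = 418 \cdot \frac{1}{24} + 61 = \frac{209}{12} + 61 = \frac{941}{12}$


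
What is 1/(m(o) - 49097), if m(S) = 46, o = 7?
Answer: -1/49051 ≈ -2.0387e-5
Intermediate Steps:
1/(m(o) - 49097) = 1/(46 - 49097) = 1/(-49051) = -1/49051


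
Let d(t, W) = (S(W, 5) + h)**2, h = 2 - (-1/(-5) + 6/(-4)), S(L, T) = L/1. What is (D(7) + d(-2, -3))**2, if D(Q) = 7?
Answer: 502681/10000 ≈ 50.268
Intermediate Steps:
S(L, T) = L (S(L, T) = L*1 = L)
h = 33/10 (h = 2 - (-1*(-1/5) + 6*(-1/4)) = 2 - (1/5 - 3/2) = 2 - 1*(-13/10) = 2 + 13/10 = 33/10 ≈ 3.3000)
d(t, W) = (33/10 + W)**2 (d(t, W) = (W + 33/10)**2 = (33/10 + W)**2)
(D(7) + d(-2, -3))**2 = (7 + (33 + 10*(-3))**2/100)**2 = (7 + (33 - 30)**2/100)**2 = (7 + (1/100)*3**2)**2 = (7 + (1/100)*9)**2 = (7 + 9/100)**2 = (709/100)**2 = 502681/10000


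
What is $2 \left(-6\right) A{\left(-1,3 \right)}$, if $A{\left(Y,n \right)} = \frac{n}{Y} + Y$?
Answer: $48$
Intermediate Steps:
$A{\left(Y,n \right)} = Y + \frac{n}{Y}$ ($A{\left(Y,n \right)} = \frac{n}{Y} + Y = Y + \frac{n}{Y}$)
$2 \left(-6\right) A{\left(-1,3 \right)} = 2 \left(-6\right) \left(-1 + \frac{3}{-1}\right) = - 12 \left(-1 + 3 \left(-1\right)\right) = - 12 \left(-1 - 3\right) = \left(-12\right) \left(-4\right) = 48$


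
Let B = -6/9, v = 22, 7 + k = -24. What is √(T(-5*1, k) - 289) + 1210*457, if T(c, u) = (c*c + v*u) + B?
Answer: 552970 + 2*I*√2130/3 ≈ 5.5297e+5 + 30.768*I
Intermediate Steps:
k = -31 (k = -7 - 24 = -31)
B = -⅔ (B = -6*⅑ = -⅔ ≈ -0.66667)
T(c, u) = -⅔ + c² + 22*u (T(c, u) = (c*c + 22*u) - ⅔ = (c² + 22*u) - ⅔ = -⅔ + c² + 22*u)
√(T(-5*1, k) - 289) + 1210*457 = √((-⅔ + (-5*1)² + 22*(-31)) - 289) + 1210*457 = √((-⅔ + (-5)² - 682) - 289) + 552970 = √((-⅔ + 25 - 682) - 289) + 552970 = √(-1973/3 - 289) + 552970 = √(-2840/3) + 552970 = 2*I*√2130/3 + 552970 = 552970 + 2*I*√2130/3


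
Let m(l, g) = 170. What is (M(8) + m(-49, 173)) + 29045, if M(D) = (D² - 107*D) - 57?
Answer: 28366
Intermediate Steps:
M(D) = -57 + D² - 107*D
(M(8) + m(-49, 173)) + 29045 = ((-57 + 8² - 107*8) + 170) + 29045 = ((-57 + 64 - 856) + 170) + 29045 = (-849 + 170) + 29045 = -679 + 29045 = 28366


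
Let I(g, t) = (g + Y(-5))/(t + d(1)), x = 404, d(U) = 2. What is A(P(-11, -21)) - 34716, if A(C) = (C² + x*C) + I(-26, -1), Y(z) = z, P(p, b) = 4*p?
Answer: -50587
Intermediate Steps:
I(g, t) = (-5 + g)/(2 + t) (I(g, t) = (g - 5)/(t + 2) = (-5 + g)/(2 + t))
A(C) = -31 + C² + 404*C (A(C) = (C² + 404*C) + (-5 - 26)/(2 - 1) = (C² + 404*C) - 31/1 = (C² + 404*C) + 1*(-31) = (C² + 404*C) - 31 = -31 + C² + 404*C)
A(P(-11, -21)) - 34716 = (-31 + (4*(-11))² + 404*(4*(-11))) - 34716 = (-31 + (-44)² + 404*(-44)) - 34716 = (-31 + 1936 - 17776) - 34716 = -15871 - 34716 = -50587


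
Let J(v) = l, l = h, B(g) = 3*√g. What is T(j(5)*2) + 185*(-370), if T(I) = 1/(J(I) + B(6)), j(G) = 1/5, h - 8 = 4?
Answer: -1026748/15 - √6/30 ≈ -68450.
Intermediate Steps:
h = 12 (h = 8 + 4 = 12)
j(G) = ⅕
l = 12
J(v) = 12
T(I) = 1/(12 + 3*√6)
T(j(5)*2) + 185*(-370) = (2/15 - √6/30) + 185*(-370) = (2/15 - √6/30) - 68450 = -1026748/15 - √6/30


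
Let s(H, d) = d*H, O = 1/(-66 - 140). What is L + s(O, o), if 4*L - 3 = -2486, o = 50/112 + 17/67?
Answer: -479787751/772912 ≈ -620.75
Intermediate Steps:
O = -1/206 (O = 1/(-206) = -1/206 ≈ -0.0048544)
o = 2627/3752 (o = 50*(1/112) + 17*(1/67) = 25/56 + 17/67 = 2627/3752 ≈ 0.70016)
s(H, d) = H*d
L = -2483/4 (L = ¾ + (¼)*(-2486) = ¾ - 1243/2 = -2483/4 ≈ -620.75)
L + s(O, o) = -2483/4 - 1/206*2627/3752 = -2483/4 - 2627/772912 = -479787751/772912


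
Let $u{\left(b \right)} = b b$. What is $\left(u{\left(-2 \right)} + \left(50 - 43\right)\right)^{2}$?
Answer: $121$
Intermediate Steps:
$u{\left(b \right)} = b^{2}$
$\left(u{\left(-2 \right)} + \left(50 - 43\right)\right)^{2} = \left(\left(-2\right)^{2} + \left(50 - 43\right)\right)^{2} = \left(4 + 7\right)^{2} = 11^{2} = 121$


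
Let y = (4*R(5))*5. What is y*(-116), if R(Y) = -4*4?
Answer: 37120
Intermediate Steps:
R(Y) = -16
y = -320 (y = (4*(-16))*5 = -64*5 = -320)
y*(-116) = -320*(-116) = 37120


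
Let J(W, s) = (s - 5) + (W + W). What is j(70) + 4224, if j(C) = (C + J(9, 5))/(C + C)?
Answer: 147862/35 ≈ 4224.6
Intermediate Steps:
J(W, s) = -5 + s + 2*W (J(W, s) = (-5 + s) + 2*W = -5 + s + 2*W)
j(C) = (18 + C)/(2*C) (j(C) = (C + (-5 + 5 + 2*9))/(C + C) = (C + (-5 + 5 + 18))/((2*C)) = (C + 18)*(1/(2*C)) = (18 + C)*(1/(2*C)) = (18 + C)/(2*C))
j(70) + 4224 = (1/2)*(18 + 70)/70 + 4224 = (1/2)*(1/70)*88 + 4224 = 22/35 + 4224 = 147862/35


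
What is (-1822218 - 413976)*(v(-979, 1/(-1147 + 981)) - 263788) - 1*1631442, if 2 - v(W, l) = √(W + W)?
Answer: 589875039042 + 2236194*I*√1958 ≈ 5.8988e+11 + 9.895e+7*I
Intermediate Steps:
v(W, l) = 2 - √2*√W (v(W, l) = 2 - √(W + W) = 2 - √(2*W) = 2 - √2*√W)
(-1822218 - 413976)*(v(-979, 1/(-1147 + 981)) - 263788) - 1*1631442 = (-1822218 - 413976)*((2 - √2*√(-979)) - 263788) - 1*1631442 = -2236194*((2 - √2*I*√979) - 263788) - 1631442 = -2236194*((2 - I*√1958) - 263788) - 1631442 = -2236194*(-263786 - I*√1958) - 1631442 = (589876670484 + 2236194*I*√1958) - 1631442 = 589875039042 + 2236194*I*√1958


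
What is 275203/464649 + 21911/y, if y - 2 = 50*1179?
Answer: 26404691495/27391987848 ≈ 0.96396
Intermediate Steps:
y = 58952 (y = 2 + 50*1179 = 2 + 58950 = 58952)
275203/464649 + 21911/y = 275203/464649 + 21911/58952 = 26404691495/27391987848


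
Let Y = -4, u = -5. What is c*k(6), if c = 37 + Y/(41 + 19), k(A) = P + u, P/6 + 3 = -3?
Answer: -22714/15 ≈ -1514.3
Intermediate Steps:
P = -36 (P = -18 + 6*(-3) = -18 - 18 = -36)
k(A) = -41 (k(A) = -36 - 5 = -41)
c = 554/15 (c = 37 - 4/(41 + 19) = 37 - 4/60 = 37 + (1/60)*(-4) = 37 - 1/15 = 554/15 ≈ 36.933)
c*k(6) = (554/15)*(-41) = -22714/15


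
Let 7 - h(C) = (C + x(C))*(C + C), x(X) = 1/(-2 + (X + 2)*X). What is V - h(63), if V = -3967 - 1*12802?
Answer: -36173808/4093 ≈ -8838.0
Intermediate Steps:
x(X) = 1/(-2 + X*(2 + X)) (x(X) = 1/(-2 + (2 + X)*X) = 1/(-2 + X*(2 + X)))
h(C) = 7 - 2*C*(C + 1/(-2 + C**2 + 2*C)) (h(C) = 7 - (C + 1/(-2 + C**2 + 2*C))*(C + C) = 7 - (C + 1/(-2 + C**2 + 2*C))*2*C = 7 - 2*C*(C + 1/(-2 + C**2 + 2*C)))
V = -16769 (V = -3967 - 12802 = -16769)
V - h(63) = -16769 - (-2*63 + (7 - 2*63**2)*(-2 + 63**2 + 2*63))/(-2 + 63**2 + 2*63) = -16769 - (-126 + (7 - 2*3969)*(-2 + 3969 + 126))/(-2 + 3969 + 126) = -16769 - (-126 + (7 - 7938)*4093)/4093 = -16769 - (-126 - 7931*4093)/4093 = -16769 - (-126 - 32461583)/4093 = -16769 - (-32461709)/4093 = -16769 - 1*(-32461709/4093) = -16769 + 32461709/4093 = -36173808/4093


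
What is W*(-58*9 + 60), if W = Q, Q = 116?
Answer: -53592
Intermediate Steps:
W = 116
W*(-58*9 + 60) = 116*(-58*9 + 60) = 116*(-522 + 60) = 116*(-462) = -53592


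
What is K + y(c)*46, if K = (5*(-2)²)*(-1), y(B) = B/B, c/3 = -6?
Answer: 26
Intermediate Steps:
c = -18 (c = 3*(-6) = -18)
y(B) = 1
K = -20 (K = (5*4)*(-1) = 20*(-1) = -20)
K + y(c)*46 = -20 + 1*46 = -20 + 46 = 26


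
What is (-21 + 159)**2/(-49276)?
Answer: -4761/12319 ≈ -0.38648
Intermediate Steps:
(-21 + 159)**2/(-49276) = 138**2*(-1/49276) = 19044*(-1/49276) = -4761/12319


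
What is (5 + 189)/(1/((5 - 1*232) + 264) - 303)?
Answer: -3589/5605 ≈ -0.64032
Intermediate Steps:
(5 + 189)/(1/((5 - 1*232) + 264) - 303) = 194/(1/((5 - 232) + 264) - 303) = 194/(1/(-227 + 264) - 303) = 194/(1/37 - 303) = 194/(-11210/37) = 194*(-37/11210) = -3589/5605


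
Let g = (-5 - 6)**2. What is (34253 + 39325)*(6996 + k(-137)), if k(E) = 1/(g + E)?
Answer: 4117976715/8 ≈ 5.1475e+8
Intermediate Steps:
g = 121 (g = (-11)**2 = 121)
k(E) = 1/(121 + E)
(34253 + 39325)*(6996 + k(-137)) = (34253 + 39325)*(6996 + 1/(121 - 137)) = 73578*(6996 + 1/(-16)) = 73578*(6996 - 1/16) = 73578*(111935/16) = 4117976715/8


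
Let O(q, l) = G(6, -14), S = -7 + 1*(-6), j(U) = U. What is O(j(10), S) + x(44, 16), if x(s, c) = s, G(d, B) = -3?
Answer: 41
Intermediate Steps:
S = -13 (S = -7 - 6 = -13)
O(q, l) = -3
O(j(10), S) + x(44, 16) = -3 + 44 = 41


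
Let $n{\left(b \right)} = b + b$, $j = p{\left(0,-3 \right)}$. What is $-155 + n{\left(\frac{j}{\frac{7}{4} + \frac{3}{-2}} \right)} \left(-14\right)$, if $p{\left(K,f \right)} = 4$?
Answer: $-603$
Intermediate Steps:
$j = 4$
$n{\left(b \right)} = 2 b$
$-155 + n{\left(\frac{j}{\frac{7}{4} + \frac{3}{-2}} \right)} \left(-14\right) = -155 + 2 \frac{4}{\frac{7}{4} + \frac{3}{-2}} \left(-14\right) = -155 + 2 \frac{4}{7 \cdot \frac{1}{4} + 3 \left(- \frac{1}{2}\right)} \left(-14\right) = -155 + 2 \frac{4}{\frac{7}{4} - \frac{3}{2}} \left(-14\right) = -155 + 2 \cdot 4 \frac{1}{\frac{1}{4}} \left(-14\right) = -155 + 2 \cdot 4 \cdot 4 \left(-14\right) = -155 + 2 \cdot 16 \left(-14\right) = -155 + 32 \left(-14\right) = -155 - 448 = -603$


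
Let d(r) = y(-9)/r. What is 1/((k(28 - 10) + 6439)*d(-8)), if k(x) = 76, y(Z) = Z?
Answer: 8/58635 ≈ 0.00013644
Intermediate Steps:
d(r) = -9/r
1/((k(28 - 10) + 6439)*d(-8)) = 1/((76 + 6439)*((-9/(-8)))) = 1/(6515*((-9*(-⅛)))) = 1/(6515*(9/8)) = (1/6515)*(8/9) = 8/58635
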